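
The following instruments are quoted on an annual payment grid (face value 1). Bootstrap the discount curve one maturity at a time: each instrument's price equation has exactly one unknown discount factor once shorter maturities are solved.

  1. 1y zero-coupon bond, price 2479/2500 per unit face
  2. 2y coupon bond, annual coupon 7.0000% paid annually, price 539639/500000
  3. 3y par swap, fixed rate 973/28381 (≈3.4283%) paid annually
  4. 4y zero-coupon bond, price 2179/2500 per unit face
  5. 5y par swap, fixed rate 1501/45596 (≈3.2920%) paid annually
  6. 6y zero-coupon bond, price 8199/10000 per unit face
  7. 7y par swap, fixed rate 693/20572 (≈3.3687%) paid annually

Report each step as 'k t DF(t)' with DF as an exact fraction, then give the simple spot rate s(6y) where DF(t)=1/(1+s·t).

step 1 [1y] zero: DF = P = 2479/2500 ≈ 0.991600
step 2 [2y] bond c/1=7/100: DF=(539639/500000 − 7/100·(0.991600))/(1+7/100) = 4719/5000 ≈ 0.943800
step 3 [3y] swap r/1=973/28381: DF=(1 − 973/28381·(0.991600+0.943800))/(1+973/28381) = 9027/10000 ≈ 0.902700
step 4 [4y] zero: DF = P = 2179/2500 ≈ 0.871600
step 5 [5y] swap r/1=1501/45596: DF=(1 − 1501/45596·(0.991600+0.943800+0.902700+0.871600))/(1+1501/45596) = 8499/10000 ≈ 0.849900
step 6 [6y] zero: DF = P = 8199/10000 ≈ 0.819900
step 7 [7y] swap r/1=693/20572: DF=(1 − 693/20572·(0.991600+0.943800+0.902700+0.871600+0.849900+0.819900))/(1+693/20572) = 7921/10000 ≈ 0.792100

1 1 2479/2500
2 2 4719/5000
3 3 9027/10000
4 4 2179/2500
5 5 8499/10000
6 6 8199/10000
7 7 7921/10000
s(6y) = (1/(8199/10000) − 1)/(6) = 1801/49194 ≈ 3.6610%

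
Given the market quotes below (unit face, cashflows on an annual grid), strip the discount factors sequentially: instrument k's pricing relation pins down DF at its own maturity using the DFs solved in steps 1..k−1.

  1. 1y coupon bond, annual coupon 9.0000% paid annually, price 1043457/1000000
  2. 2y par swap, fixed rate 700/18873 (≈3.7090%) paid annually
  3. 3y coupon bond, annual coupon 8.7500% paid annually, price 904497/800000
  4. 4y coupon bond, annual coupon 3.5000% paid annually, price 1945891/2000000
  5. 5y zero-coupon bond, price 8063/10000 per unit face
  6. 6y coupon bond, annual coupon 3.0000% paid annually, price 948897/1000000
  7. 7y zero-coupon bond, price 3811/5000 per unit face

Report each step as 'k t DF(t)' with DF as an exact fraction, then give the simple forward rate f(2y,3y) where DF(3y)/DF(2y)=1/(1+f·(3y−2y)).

step 1 [1y] bond c/1=9/100: DF=(1043457/1000000 − 9/100·(0))/(1+9/100) = 9573/10000 ≈ 0.957300
step 2 [2y] swap r/1=700/18873: DF=(1 − 700/18873·(0.957300))/(1+700/18873) = 93/100 ≈ 0.930000
step 3 [3y] bond c/1=7/80: DF=(904497/800000 − 7/80·(0.957300+0.930000))/(1+7/80) = 4439/5000 ≈ 0.887800
step 4 [4y] bond c/1=7/200: DF=(1945891/2000000 − 7/200·(0.957300+0.930000+0.887800))/(1+7/200) = 4231/5000 ≈ 0.846200
step 5 [5y] zero: DF = P = 8063/10000 ≈ 0.806300
step 6 [6y] bond c/1=3/100: DF=(948897/1000000 − 3/100·(0.957300+0.930000+0.887800+0.846200+0.806300))/(1+3/100) = 7923/10000 ≈ 0.792300
step 7 [7y] zero: DF = P = 3811/5000 ≈ 0.762200

1 1 9573/10000
2 2 93/100
3 3 4439/5000
4 4 4231/5000
5 5 8063/10000
6 6 7923/10000
7 7 3811/5000
f(2y,3y) = ((93/100)/(4439/5000) − 1)/(1) = 211/4439 ≈ 4.7533%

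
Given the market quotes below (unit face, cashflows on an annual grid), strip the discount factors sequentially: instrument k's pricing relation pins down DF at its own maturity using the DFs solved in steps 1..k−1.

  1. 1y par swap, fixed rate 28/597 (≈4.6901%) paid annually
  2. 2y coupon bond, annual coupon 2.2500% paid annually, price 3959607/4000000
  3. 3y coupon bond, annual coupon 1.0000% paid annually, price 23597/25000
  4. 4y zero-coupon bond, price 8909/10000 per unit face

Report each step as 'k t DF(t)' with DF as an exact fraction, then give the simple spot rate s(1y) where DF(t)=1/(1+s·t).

step 1 [1y] swap r/1=28/597: DF=(1 − 28/597·(0))/(1+28/597) = 597/625 ≈ 0.955200
step 2 [2y] bond c/1=9/400: DF=(3959607/4000000 − 9/400·(0.955200))/(1+9/400) = 9471/10000 ≈ 0.947100
step 3 [3y] bond c/1=1/100: DF=(23597/25000 − 1/100·(0.955200+0.947100))/(1+1/100) = 9157/10000 ≈ 0.915700
step 4 [4y] zero: DF = P = 8909/10000 ≈ 0.890900

1 1 597/625
2 2 9471/10000
3 3 9157/10000
4 4 8909/10000
s(1y) = (1/(597/625) − 1)/(1) = 28/597 ≈ 4.6901%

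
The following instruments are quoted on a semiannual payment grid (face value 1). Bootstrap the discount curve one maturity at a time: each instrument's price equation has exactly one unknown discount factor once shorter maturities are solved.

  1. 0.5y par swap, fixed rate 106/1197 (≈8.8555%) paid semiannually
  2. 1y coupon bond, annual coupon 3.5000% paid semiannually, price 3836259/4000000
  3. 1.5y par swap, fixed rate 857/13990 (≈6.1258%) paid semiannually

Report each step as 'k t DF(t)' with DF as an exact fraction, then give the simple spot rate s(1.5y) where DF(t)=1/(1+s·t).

step 1 [0.5y] swap r/2=53/1197: DF=(1 − 53/1197·(0))/(1+53/1197) = 1197/1250 ≈ 0.957600
step 2 [1y] bond c/2=7/400: DF=(3836259/4000000 − 7/400·(0.957600))/(1+7/400) = 9261/10000 ≈ 0.926100
step 3 [1.5y] swap r/2=857/27980: DF=(1 − 857/27980·(0.957600+0.926100))/(1+857/27980) = 9143/10000 ≈ 0.914300

1 1/2 1197/1250
2 1 9261/10000
3 3/2 9143/10000
s(1.5y) = (1/(9143/10000) − 1)/(3/2) = 1714/27429 ≈ 6.2489%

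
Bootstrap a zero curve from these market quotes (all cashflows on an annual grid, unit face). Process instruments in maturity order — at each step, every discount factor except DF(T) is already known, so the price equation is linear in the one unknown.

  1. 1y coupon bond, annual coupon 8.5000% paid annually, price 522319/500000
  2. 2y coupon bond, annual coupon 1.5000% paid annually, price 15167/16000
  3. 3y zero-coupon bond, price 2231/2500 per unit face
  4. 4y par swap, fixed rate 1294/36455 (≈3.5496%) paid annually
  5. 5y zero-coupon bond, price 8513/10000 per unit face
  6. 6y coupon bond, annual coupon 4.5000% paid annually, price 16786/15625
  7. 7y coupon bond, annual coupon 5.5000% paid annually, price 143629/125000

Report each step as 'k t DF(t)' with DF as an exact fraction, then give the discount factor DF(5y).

step 1 [1y] bond c/1=17/200: DF=(522319/500000 − 17/200·(0))/(1+17/200) = 2407/2500 ≈ 0.962800
step 2 [2y] bond c/1=3/200: DF=(15167/16000 − 3/200·(0.962800))/(1+3/200) = 9197/10000 ≈ 0.919700
step 3 [3y] zero: DF = P = 2231/2500 ≈ 0.892400
step 4 [4y] swap r/1=1294/36455: DF=(1 − 1294/36455·(0.962800+0.919700+0.892400))/(1+1294/36455) = 4353/5000 ≈ 0.870600
step 5 [5y] zero: DF = P = 8513/10000 ≈ 0.851300
step 6 [6y] bond c/1=9/200: DF=(16786/15625 − 9/200·(0.962800+0.919700+0.892400+0.870600+0.851300))/(1+9/200) = 1043/1250 ≈ 0.834400
step 7 [7y] bond c/1=11/200: DF=(143629/125000 − 11/200·(0.962800+0.919700+0.892400+0.870600+0.851300+0.834400))/(1+11/200) = 507/625 ≈ 0.811200

1 1 2407/2500
2 2 9197/10000
3 3 2231/2500
4 4 4353/5000
5 5 8513/10000
6 6 1043/1250
7 7 507/625
DF(5y) = 8513/10000 ≈ 0.851300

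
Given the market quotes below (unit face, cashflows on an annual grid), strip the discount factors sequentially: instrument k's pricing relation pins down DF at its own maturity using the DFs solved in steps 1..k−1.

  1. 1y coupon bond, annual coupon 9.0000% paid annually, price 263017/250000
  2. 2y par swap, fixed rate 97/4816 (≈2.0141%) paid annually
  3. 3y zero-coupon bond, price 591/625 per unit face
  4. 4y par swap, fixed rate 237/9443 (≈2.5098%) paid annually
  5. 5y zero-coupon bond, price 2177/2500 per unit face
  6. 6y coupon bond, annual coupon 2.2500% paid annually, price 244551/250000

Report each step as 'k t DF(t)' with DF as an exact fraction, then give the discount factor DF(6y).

1 1 2413/2500
2 2 2403/2500
3 3 591/625
4 4 2263/2500
5 5 2177/2500
6 6 534/625
DF(6y) = 534/625 ≈ 0.854400

step 1 [1y] bond c/1=9/100: DF=(263017/250000 − 9/100·(0))/(1+9/100) = 2413/2500 ≈ 0.965200
step 2 [2y] swap r/1=97/4816: DF=(1 − 97/4816·(0.965200))/(1+97/4816) = 2403/2500 ≈ 0.961200
step 3 [3y] zero: DF = P = 591/625 ≈ 0.945600
step 4 [4y] swap r/1=237/9443: DF=(1 − 237/9443·(0.965200+0.961200+0.945600))/(1+237/9443) = 2263/2500 ≈ 0.905200
step 5 [5y] zero: DF = P = 2177/2500 ≈ 0.870800
step 6 [6y] bond c/1=9/400: DF=(244551/250000 − 9/400·(0.965200+0.961200+0.945600+0.905200+0.870800))/(1+9/400) = 534/625 ≈ 0.854400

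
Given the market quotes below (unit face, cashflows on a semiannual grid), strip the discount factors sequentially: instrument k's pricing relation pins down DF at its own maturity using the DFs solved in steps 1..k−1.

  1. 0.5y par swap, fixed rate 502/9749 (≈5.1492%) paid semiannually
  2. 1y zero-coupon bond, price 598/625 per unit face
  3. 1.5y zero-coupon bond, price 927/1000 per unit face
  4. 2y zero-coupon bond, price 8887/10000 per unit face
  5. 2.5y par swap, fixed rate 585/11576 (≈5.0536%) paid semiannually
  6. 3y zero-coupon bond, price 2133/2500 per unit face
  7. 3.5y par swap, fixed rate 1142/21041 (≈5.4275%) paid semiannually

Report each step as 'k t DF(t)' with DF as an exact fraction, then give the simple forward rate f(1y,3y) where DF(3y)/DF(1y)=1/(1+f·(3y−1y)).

1 1/2 9749/10000
2 1 598/625
3 3/2 927/1000
4 2 8887/10000
5 5/2 883/1000
6 3 2133/2500
7 7/2 8287/10000
f(1y,3y) = ((598/625)/(2133/2500) − 1)/(2) = 259/4266 ≈ 6.0713%

step 1 [0.5y] swap r/2=251/9749: DF=(1 − 251/9749·(0))/(1+251/9749) = 9749/10000 ≈ 0.974900
step 2 [1y] zero: DF = P = 598/625 ≈ 0.956800
step 3 [1.5y] zero: DF = P = 927/1000 ≈ 0.927000
step 4 [2y] zero: DF = P = 8887/10000 ≈ 0.888700
step 5 [2.5y] swap r/2=585/23152: DF=(1 − 585/23152·(0.974900+0.956800+0.927000+0.888700))/(1+585/23152) = 883/1000 ≈ 0.883000
step 6 [3y] zero: DF = P = 2133/2500 ≈ 0.853200
step 7 [3.5y] swap r/2=571/21041: DF=(1 − 571/21041·(0.974900+0.956800+0.927000+0.888700+0.883000+0.853200))/(1+571/21041) = 8287/10000 ≈ 0.828700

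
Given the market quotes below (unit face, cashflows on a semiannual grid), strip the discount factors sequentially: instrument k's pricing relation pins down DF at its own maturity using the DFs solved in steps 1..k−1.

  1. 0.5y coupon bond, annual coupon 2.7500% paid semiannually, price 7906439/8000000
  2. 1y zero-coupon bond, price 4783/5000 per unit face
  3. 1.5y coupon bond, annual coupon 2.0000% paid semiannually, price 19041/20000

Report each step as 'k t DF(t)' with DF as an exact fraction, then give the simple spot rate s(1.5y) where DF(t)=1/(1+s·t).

step 1 [0.5y] bond c/2=11/800: DF=(7906439/8000000 − 11/800·(0))/(1+11/800) = 9749/10000 ≈ 0.974900
step 2 [1y] zero: DF = P = 4783/5000 ≈ 0.956600
step 3 [1.5y] bond c/2=1/100: DF=(19041/20000 − 1/100·(0.974900+0.956600))/(1+1/100) = 1847/2000 ≈ 0.923500

1 1/2 9749/10000
2 1 4783/5000
3 3/2 1847/2000
s(1.5y) = (1/(1847/2000) − 1)/(3/2) = 102/1847 ≈ 5.5225%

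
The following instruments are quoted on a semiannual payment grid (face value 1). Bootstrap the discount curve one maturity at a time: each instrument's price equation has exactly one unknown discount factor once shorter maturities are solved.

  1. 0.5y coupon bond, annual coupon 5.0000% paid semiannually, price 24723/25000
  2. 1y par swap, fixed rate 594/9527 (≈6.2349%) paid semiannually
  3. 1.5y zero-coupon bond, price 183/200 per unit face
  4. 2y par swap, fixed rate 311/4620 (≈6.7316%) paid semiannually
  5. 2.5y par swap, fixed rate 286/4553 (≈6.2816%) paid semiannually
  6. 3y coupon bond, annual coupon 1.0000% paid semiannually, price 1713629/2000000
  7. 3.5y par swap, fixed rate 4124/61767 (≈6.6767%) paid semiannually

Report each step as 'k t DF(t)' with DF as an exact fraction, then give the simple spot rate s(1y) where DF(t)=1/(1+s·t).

step 1 [0.5y] bond c/2=1/40: DF=(24723/25000 − 1/40·(0))/(1+1/40) = 603/625 ≈ 0.964800
step 2 [1y] swap r/2=297/9527: DF=(1 − 297/9527·(0.964800))/(1+297/9527) = 4703/5000 ≈ 0.940600
step 3 [1.5y] zero: DF = P = 183/200 ≈ 0.915000
step 4 [2y] swap r/2=311/9240: DF=(1 − 311/9240·(0.964800+0.940600+0.915000))/(1+311/9240) = 2189/2500 ≈ 0.875600
step 5 [2.5y] swap r/2=143/4553: DF=(1 − 143/4553·(0.964800+0.940600+0.915000+0.875600))/(1+143/4553) = 857/1000 ≈ 0.857000
step 6 [3y] bond c/2=1/200: DF=(1713629/2000000 − 1/200·(0.964800+0.940600+0.915000+0.875600+0.857000))/(1+1/200) = 8299/10000 ≈ 0.829900
step 7 [3.5y] swap r/2=2062/61767: DF=(1 − 2062/61767·(0.964800+0.940600+0.915000+0.875600+0.857000+0.829900))/(1+2062/61767) = 3969/5000 ≈ 0.793800

1 1/2 603/625
2 1 4703/5000
3 3/2 183/200
4 2 2189/2500
5 5/2 857/1000
6 3 8299/10000
7 7/2 3969/5000
s(1y) = (1/(4703/5000) − 1)/(1) = 297/4703 ≈ 6.3151%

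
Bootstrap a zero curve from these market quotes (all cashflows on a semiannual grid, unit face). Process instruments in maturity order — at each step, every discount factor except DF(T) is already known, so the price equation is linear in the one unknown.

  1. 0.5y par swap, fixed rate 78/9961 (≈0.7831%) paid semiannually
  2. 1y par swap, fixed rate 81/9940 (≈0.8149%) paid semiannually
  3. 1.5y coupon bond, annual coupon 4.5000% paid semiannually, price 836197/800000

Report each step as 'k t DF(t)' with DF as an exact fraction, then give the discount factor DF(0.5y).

step 1 [0.5y] swap r/2=39/9961: DF=(1 − 39/9961·(0))/(1+39/9961) = 9961/10000 ≈ 0.996100
step 2 [1y] swap r/2=81/19880: DF=(1 − 81/19880·(0.996100))/(1+81/19880) = 9919/10000 ≈ 0.991900
step 3 [1.5y] bond c/2=9/400: DF=(836197/800000 − 9/400·(0.996100+0.991900))/(1+9/400) = 1957/2000 ≈ 0.978500

1 1/2 9961/10000
2 1 9919/10000
3 3/2 1957/2000
DF(0.5y) = 9961/10000 ≈ 0.996100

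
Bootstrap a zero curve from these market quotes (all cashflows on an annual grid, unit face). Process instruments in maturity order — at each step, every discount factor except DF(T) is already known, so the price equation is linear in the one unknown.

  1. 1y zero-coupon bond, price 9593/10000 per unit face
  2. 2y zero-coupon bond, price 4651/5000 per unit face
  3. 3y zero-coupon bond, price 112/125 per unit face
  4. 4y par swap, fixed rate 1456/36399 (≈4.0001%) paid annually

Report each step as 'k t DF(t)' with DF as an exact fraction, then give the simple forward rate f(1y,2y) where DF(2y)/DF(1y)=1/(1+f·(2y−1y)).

1 1 9593/10000
2 2 4651/5000
3 3 112/125
4 4 534/625
f(1y,2y) = ((9593/10000)/(4651/5000) − 1)/(1) = 291/9302 ≈ 3.1284%

step 1 [1y] zero: DF = P = 9593/10000 ≈ 0.959300
step 2 [2y] zero: DF = P = 4651/5000 ≈ 0.930200
step 3 [3y] zero: DF = P = 112/125 ≈ 0.896000
step 4 [4y] swap r/1=1456/36399: DF=(1 − 1456/36399·(0.959300+0.930200+0.896000))/(1+1456/36399) = 534/625 ≈ 0.854400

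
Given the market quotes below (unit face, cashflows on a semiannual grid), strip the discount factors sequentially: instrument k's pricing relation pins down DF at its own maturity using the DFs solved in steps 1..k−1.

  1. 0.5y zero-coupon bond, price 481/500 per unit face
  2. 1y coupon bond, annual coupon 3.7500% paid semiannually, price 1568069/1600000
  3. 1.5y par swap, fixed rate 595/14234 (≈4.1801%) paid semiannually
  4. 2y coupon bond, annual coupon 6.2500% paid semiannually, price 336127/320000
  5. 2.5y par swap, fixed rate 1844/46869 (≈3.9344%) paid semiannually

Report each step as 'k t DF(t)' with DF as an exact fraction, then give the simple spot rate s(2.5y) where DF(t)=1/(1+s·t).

1 1/2 481/500
2 1 9443/10000
3 3/2 1881/2000
4 2 9323/10000
5 5/2 4539/5000
s(2.5y) = (1/(4539/5000) − 1)/(5/2) = 922/22695 ≈ 4.0626%

step 1 [0.5y] zero: DF = P = 481/500 ≈ 0.962000
step 2 [1y] bond c/2=3/160: DF=(1568069/1600000 − 3/160·(0.962000))/(1+3/160) = 9443/10000 ≈ 0.944300
step 3 [1.5y] swap r/2=595/28468: DF=(1 − 595/28468·(0.962000+0.944300))/(1+595/28468) = 1881/2000 ≈ 0.940500
step 4 [2y] bond c/2=1/32: DF=(336127/320000 − 1/32·(0.962000+0.944300+0.940500))/(1+1/32) = 9323/10000 ≈ 0.932300
step 5 [2.5y] swap r/2=922/46869: DF=(1 − 922/46869·(0.962000+0.944300+0.940500+0.932300))/(1+922/46869) = 4539/5000 ≈ 0.907800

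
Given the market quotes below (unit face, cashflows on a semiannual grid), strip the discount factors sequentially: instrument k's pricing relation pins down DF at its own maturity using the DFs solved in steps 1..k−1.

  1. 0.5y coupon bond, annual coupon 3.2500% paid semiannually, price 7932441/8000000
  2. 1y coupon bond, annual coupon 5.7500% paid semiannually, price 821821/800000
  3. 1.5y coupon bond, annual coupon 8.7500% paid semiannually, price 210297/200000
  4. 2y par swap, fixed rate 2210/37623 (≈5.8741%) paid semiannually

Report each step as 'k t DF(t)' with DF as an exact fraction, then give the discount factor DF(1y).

1 1/2 9757/10000
2 1 9713/10000
3 3/2 4629/5000
4 2 1779/2000
DF(1y) = 9713/10000 ≈ 0.971300

step 1 [0.5y] bond c/2=13/800: DF=(7932441/8000000 − 13/800·(0))/(1+13/800) = 9757/10000 ≈ 0.975700
step 2 [1y] bond c/2=23/800: DF=(821821/800000 − 23/800·(0.975700))/(1+23/800) = 9713/10000 ≈ 0.971300
step 3 [1.5y] bond c/2=7/160: DF=(210297/200000 − 7/160·(0.975700+0.971300))/(1+7/160) = 4629/5000 ≈ 0.925800
step 4 [2y] swap r/2=1105/37623: DF=(1 − 1105/37623·(0.975700+0.971300+0.925800))/(1+1105/37623) = 1779/2000 ≈ 0.889500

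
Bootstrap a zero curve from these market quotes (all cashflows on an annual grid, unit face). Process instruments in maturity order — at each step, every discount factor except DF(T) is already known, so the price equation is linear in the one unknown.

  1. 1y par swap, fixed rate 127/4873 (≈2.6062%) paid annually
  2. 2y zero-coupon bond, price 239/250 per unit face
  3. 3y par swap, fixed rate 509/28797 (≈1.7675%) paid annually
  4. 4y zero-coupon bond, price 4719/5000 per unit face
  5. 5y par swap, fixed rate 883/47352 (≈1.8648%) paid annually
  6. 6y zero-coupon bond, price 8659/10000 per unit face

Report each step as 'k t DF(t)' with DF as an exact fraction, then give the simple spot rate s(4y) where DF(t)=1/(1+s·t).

1 1 4873/5000
2 2 239/250
3 3 9491/10000
4 4 4719/5000
5 5 9117/10000
6 6 8659/10000
s(4y) = (1/(4719/5000) − 1)/(4) = 281/18876 ≈ 1.4887%

step 1 [1y] swap r/1=127/4873: DF=(1 − 127/4873·(0))/(1+127/4873) = 4873/5000 ≈ 0.974600
step 2 [2y] zero: DF = P = 239/250 ≈ 0.956000
step 3 [3y] swap r/1=509/28797: DF=(1 − 509/28797·(0.974600+0.956000))/(1+509/28797) = 9491/10000 ≈ 0.949100
step 4 [4y] zero: DF = P = 4719/5000 ≈ 0.943800
step 5 [5y] swap r/1=883/47352: DF=(1 − 883/47352·(0.974600+0.956000+0.949100+0.943800))/(1+883/47352) = 9117/10000 ≈ 0.911700
step 6 [6y] zero: DF = P = 8659/10000 ≈ 0.865900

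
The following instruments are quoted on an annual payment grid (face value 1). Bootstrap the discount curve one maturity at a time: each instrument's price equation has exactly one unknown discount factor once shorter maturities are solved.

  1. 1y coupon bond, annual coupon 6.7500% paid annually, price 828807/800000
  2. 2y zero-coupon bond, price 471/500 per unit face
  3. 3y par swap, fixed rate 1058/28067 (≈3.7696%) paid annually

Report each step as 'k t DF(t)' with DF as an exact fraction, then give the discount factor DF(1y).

step 1 [1y] bond c/1=27/400: DF=(828807/800000 − 27/400·(0))/(1+27/400) = 1941/2000 ≈ 0.970500
step 2 [2y] zero: DF = P = 471/500 ≈ 0.942000
step 3 [3y] swap r/1=1058/28067: DF=(1 − 1058/28067·(0.970500+0.942000))/(1+1058/28067) = 4471/5000 ≈ 0.894200

1 1 1941/2000
2 2 471/500
3 3 4471/5000
DF(1y) = 1941/2000 ≈ 0.970500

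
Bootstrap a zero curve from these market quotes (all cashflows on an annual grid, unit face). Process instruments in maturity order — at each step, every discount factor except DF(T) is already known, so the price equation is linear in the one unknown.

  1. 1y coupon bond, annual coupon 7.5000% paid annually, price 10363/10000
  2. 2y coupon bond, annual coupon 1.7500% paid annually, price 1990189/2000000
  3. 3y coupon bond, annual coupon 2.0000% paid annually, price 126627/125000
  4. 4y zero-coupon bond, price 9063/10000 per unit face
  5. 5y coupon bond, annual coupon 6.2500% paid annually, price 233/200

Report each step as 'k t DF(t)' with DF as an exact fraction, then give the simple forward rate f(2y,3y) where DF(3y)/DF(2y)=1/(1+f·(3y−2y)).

step 1 [1y] bond c/1=3/40: DF=(10363/10000 − 3/40·(0))/(1+3/40) = 241/250 ≈ 0.964000
step 2 [2y] bond c/1=7/400: DF=(1990189/2000000 − 7/400·(0.964000))/(1+7/400) = 4807/5000 ≈ 0.961400
step 3 [3y] bond c/1=1/50: DF=(126627/125000 − 1/50·(0.964000+0.961400))/(1+1/50) = 4777/5000 ≈ 0.955400
step 4 [4y] zero: DF = P = 9063/10000 ≈ 0.906300
step 5 [5y] bond c/1=1/16: DF=(233/200 − 1/16·(0.964000+0.961400+0.955400+0.906300))/(1+1/16) = 8737/10000 ≈ 0.873700

1 1 241/250
2 2 4807/5000
3 3 4777/5000
4 4 9063/10000
5 5 8737/10000
f(2y,3y) = ((4807/5000)/(4777/5000) − 1)/(1) = 30/4777 ≈ 0.6280%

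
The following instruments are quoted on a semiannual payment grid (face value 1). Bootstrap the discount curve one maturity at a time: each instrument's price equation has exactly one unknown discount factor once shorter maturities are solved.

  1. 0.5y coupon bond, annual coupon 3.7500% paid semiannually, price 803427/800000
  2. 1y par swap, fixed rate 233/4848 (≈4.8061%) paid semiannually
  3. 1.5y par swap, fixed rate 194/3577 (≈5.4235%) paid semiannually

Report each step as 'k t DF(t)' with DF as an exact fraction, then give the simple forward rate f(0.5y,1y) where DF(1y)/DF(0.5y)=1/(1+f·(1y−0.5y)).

1 1/2 4929/5000
2 1 4767/5000
3 3/2 1153/1250
f(0.5y,1y) = ((4929/5000)/(4767/5000) − 1)/(1/2) = 108/1589 ≈ 6.7967%

step 1 [0.5y] bond c/2=3/160: DF=(803427/800000 − 3/160·(0))/(1+3/160) = 4929/5000 ≈ 0.985800
step 2 [1y] swap r/2=233/9696: DF=(1 − 233/9696·(0.985800))/(1+233/9696) = 4767/5000 ≈ 0.953400
step 3 [1.5y] swap r/2=97/3577: DF=(1 − 97/3577·(0.985800+0.953400))/(1+97/3577) = 1153/1250 ≈ 0.922400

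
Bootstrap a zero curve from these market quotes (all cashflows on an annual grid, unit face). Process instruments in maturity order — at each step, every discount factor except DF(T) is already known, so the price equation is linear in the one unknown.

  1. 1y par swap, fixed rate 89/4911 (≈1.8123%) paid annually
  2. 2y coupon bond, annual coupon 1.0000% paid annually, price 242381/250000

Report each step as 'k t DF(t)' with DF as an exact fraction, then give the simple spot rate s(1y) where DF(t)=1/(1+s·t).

1 1 4911/5000
2 2 4751/5000
s(1y) = (1/(4911/5000) − 1)/(1) = 89/4911 ≈ 1.8123%

step 1 [1y] swap r/1=89/4911: DF=(1 − 89/4911·(0))/(1+89/4911) = 4911/5000 ≈ 0.982200
step 2 [2y] bond c/1=1/100: DF=(242381/250000 − 1/100·(0.982200))/(1+1/100) = 4751/5000 ≈ 0.950200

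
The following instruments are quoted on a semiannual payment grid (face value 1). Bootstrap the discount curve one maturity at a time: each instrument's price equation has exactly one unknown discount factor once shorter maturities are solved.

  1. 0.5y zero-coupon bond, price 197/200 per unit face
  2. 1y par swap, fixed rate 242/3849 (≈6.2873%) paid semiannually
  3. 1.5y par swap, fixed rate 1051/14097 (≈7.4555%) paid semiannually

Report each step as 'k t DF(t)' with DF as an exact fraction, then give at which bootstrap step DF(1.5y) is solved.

step 1 [0.5y] zero: DF = P = 197/200 ≈ 0.985000
step 2 [1y] swap r/2=121/3849: DF=(1 − 121/3849·(0.985000))/(1+121/3849) = 1879/2000 ≈ 0.939500
step 3 [1.5y] swap r/2=1051/28194: DF=(1 − 1051/28194·(0.985000+0.939500))/(1+1051/28194) = 8949/10000 ≈ 0.894900

1 1/2 197/200
2 1 1879/2000
3 3/2 8949/10000
DF(1.5y) is solved at step 3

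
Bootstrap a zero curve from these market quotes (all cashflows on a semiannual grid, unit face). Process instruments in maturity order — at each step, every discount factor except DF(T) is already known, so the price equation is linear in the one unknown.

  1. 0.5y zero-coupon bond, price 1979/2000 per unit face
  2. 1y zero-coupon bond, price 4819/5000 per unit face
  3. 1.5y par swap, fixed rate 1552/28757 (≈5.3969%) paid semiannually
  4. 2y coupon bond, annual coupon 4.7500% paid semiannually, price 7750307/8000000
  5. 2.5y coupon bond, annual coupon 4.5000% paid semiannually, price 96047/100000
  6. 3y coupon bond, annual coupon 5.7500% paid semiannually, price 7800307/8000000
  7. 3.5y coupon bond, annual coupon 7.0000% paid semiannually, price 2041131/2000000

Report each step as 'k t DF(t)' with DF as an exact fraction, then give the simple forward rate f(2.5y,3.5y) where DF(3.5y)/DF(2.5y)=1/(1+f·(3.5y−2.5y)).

1 1/2 1979/2000
2 1 4819/5000
3 3/2 1153/1250
4 2 2199/2500
5 5/2 8567/10000
6 3 8189/10000
7 7/2 1003/1250
f(2.5y,3.5y) = ((8567/10000)/(1003/1250) − 1)/(1) = 543/8024 ≈ 6.7672%

step 1 [0.5y] zero: DF = P = 1979/2000 ≈ 0.989500
step 2 [1y] zero: DF = P = 4819/5000 ≈ 0.963800
step 3 [1.5y] swap r/2=776/28757: DF=(1 − 776/28757·(0.989500+0.963800))/(1+776/28757) = 1153/1250 ≈ 0.922400
step 4 [2y] bond c/2=19/800: DF=(7750307/8000000 − 19/800·(0.989500+0.963800+0.922400))/(1+19/800) = 2199/2500 ≈ 0.879600
step 5 [2.5y] bond c/2=9/400: DF=(96047/100000 − 9/400·(0.989500+0.963800+0.922400+0.879600))/(1+9/400) = 8567/10000 ≈ 0.856700
step 6 [3y] bond c/2=23/800: DF=(7800307/8000000 − 23/800·(0.989500+0.963800+0.922400+0.879600+0.856700))/(1+23/800) = 8189/10000 ≈ 0.818900
step 7 [3.5y] bond c/2=7/200: DF=(2041131/2000000 − 7/200·(0.989500+0.963800+0.922400+0.879600+0.856700+0.818900))/(1+7/200) = 1003/1250 ≈ 0.802400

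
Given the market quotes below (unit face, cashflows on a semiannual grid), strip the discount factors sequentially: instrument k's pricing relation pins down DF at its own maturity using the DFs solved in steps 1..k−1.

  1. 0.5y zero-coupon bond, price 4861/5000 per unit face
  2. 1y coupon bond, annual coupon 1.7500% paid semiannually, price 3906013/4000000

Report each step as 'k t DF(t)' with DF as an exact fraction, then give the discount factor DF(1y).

step 1 [0.5y] zero: DF = P = 4861/5000 ≈ 0.972200
step 2 [1y] bond c/2=7/800: DF=(3906013/4000000 − 7/800·(0.972200))/(1+7/800) = 2399/2500 ≈ 0.959600

1 1/2 4861/5000
2 1 2399/2500
DF(1y) = 2399/2500 ≈ 0.959600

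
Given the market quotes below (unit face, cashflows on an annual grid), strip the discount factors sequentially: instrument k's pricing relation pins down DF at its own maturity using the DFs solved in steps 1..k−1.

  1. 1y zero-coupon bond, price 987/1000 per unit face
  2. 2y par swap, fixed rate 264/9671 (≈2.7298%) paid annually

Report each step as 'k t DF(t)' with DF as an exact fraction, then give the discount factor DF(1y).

step 1 [1y] zero: DF = P = 987/1000 ≈ 0.987000
step 2 [2y] swap r/1=264/9671: DF=(1 − 264/9671·(0.987000))/(1+264/9671) = 592/625 ≈ 0.947200

1 1 987/1000
2 2 592/625
DF(1y) = 987/1000 ≈ 0.987000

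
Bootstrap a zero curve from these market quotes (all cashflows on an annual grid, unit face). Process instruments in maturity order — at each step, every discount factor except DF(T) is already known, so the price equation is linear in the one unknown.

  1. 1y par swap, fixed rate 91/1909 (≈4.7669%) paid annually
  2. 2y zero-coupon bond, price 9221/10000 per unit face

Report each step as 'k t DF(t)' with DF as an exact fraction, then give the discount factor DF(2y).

step 1 [1y] swap r/1=91/1909: DF=(1 − 91/1909·(0))/(1+91/1909) = 1909/2000 ≈ 0.954500
step 2 [2y] zero: DF = P = 9221/10000 ≈ 0.922100

1 1 1909/2000
2 2 9221/10000
DF(2y) = 9221/10000 ≈ 0.922100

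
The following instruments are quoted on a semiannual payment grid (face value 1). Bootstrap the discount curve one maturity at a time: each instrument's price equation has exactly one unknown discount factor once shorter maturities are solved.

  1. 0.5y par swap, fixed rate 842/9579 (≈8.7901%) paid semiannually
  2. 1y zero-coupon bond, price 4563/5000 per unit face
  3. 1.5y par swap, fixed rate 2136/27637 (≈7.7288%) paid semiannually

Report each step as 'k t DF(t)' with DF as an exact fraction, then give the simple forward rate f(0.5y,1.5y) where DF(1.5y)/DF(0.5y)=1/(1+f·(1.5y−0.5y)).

1 1/2 9579/10000
2 1 4563/5000
3 3/2 2233/2500
f(0.5y,1.5y) = ((9579/10000)/(2233/2500) − 1)/(1) = 647/8932 ≈ 7.2436%

step 1 [0.5y] swap r/2=421/9579: DF=(1 − 421/9579·(0))/(1+421/9579) = 9579/10000 ≈ 0.957900
step 2 [1y] zero: DF = P = 4563/5000 ≈ 0.912600
step 3 [1.5y] swap r/2=1068/27637: DF=(1 − 1068/27637·(0.957900+0.912600))/(1+1068/27637) = 2233/2500 ≈ 0.893200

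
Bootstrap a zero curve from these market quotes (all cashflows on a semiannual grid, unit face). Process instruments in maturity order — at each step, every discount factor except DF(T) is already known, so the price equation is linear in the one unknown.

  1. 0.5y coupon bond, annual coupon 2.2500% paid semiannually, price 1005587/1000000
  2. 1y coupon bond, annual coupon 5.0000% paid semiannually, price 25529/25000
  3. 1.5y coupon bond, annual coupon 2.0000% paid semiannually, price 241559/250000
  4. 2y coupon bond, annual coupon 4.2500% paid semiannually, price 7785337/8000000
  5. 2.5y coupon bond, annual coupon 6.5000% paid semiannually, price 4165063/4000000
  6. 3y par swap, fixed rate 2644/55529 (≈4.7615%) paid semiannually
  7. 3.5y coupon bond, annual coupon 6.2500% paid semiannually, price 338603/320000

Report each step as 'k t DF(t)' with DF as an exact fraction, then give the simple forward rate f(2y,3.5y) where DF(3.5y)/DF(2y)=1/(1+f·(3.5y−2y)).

step 1 [0.5y] bond c/2=9/800: DF=(1005587/1000000 − 9/800·(0))/(1+9/800) = 1243/1250 ≈ 0.994400
step 2 [1y] bond c/2=1/40: DF=(25529/25000 − 1/40·(0.994400))/(1+1/40) = 243/250 ≈ 0.972000
step 3 [1.5y] bond c/2=1/100: DF=(241559/250000 − 1/100·(0.994400+0.972000))/(1+1/100) = 2343/2500 ≈ 0.937200
step 4 [2y] bond c/2=17/800: DF=(7785337/8000000 − 17/800·(0.994400+0.972000+0.937200))/(1+17/800) = 357/400 ≈ 0.892500
step 5 [2.5y] bond c/2=13/400: DF=(4165063/4000000 − 13/400·(0.994400+0.972000+0.937200+0.892500))/(1+13/400) = 889/1000 ≈ 0.889000
step 6 [3y] swap r/2=1322/55529: DF=(1 − 1322/55529·(0.994400+0.972000+0.937200+0.892500+0.889000))/(1+1322/55529) = 4339/5000 ≈ 0.867800
step 7 [3.5y] bond c/2=1/32: DF=(338603/320000 − 1/32·(0.994400+0.972000+0.937200+0.892500+0.889000+0.867800))/(1+1/32) = 4289/5000 ≈ 0.857800

1 1/2 1243/1250
2 1 243/250
3 3/2 2343/2500
4 2 357/400
5 5/2 889/1000
6 3 4339/5000
7 7/2 4289/5000
f(2y,3.5y) = ((357/400)/(4289/5000) − 1)/(3/2) = 347/12867 ≈ 2.6968%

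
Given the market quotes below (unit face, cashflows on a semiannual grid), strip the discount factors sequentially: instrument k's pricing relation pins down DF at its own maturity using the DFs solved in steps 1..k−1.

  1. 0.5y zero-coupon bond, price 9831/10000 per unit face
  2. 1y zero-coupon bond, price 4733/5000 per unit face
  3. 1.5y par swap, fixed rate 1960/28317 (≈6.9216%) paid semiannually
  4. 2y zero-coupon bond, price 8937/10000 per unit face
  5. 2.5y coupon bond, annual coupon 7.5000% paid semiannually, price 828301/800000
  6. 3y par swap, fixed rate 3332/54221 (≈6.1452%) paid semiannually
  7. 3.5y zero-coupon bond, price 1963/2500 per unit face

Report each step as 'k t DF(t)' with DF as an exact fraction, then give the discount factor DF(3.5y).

step 1 [0.5y] zero: DF = P = 9831/10000 ≈ 0.983100
step 2 [1y] zero: DF = P = 4733/5000 ≈ 0.946600
step 3 [1.5y] swap r/2=980/28317: DF=(1 − 980/28317·(0.983100+0.946600))/(1+980/28317) = 451/500 ≈ 0.902000
step 4 [2y] zero: DF = P = 8937/10000 ≈ 0.893700
step 5 [2.5y] bond c/2=3/80: DF=(828301/800000 − 3/80·(0.983100+0.946600+0.902000+0.893700))/(1+3/80) = 8633/10000 ≈ 0.863300
step 6 [3y] swap r/2=1666/54221: DF=(1 − 1666/54221·(0.983100+0.946600+0.902000+0.893700+0.863300))/(1+1666/54221) = 4167/5000 ≈ 0.833400
step 7 [3.5y] zero: DF = P = 1963/2500 ≈ 0.785200

1 1/2 9831/10000
2 1 4733/5000
3 3/2 451/500
4 2 8937/10000
5 5/2 8633/10000
6 3 4167/5000
7 7/2 1963/2500
DF(3.5y) = 1963/2500 ≈ 0.785200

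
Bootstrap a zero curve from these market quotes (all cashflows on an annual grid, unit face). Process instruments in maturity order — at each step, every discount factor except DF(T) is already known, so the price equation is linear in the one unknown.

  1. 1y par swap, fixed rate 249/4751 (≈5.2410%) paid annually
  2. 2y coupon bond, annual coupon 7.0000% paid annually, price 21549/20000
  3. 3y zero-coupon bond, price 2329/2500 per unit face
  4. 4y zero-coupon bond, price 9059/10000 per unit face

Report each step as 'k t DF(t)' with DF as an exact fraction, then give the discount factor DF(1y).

1 1 4751/5000
2 2 1181/1250
3 3 2329/2500
4 4 9059/10000
DF(1y) = 4751/5000 ≈ 0.950200

step 1 [1y] swap r/1=249/4751: DF=(1 − 249/4751·(0))/(1+249/4751) = 4751/5000 ≈ 0.950200
step 2 [2y] bond c/1=7/100: DF=(21549/20000 − 7/100·(0.950200))/(1+7/100) = 1181/1250 ≈ 0.944800
step 3 [3y] zero: DF = P = 2329/2500 ≈ 0.931600
step 4 [4y] zero: DF = P = 9059/10000 ≈ 0.905900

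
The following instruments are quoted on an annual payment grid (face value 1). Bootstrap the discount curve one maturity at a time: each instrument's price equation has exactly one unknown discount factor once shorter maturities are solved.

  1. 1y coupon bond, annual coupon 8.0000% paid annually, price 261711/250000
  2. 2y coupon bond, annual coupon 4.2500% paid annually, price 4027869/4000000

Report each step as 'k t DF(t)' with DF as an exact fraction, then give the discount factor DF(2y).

step 1 [1y] bond c/1=2/25: DF=(261711/250000 − 2/25·(0))/(1+2/25) = 9693/10000 ≈ 0.969300
step 2 [2y] bond c/1=17/400: DF=(4027869/4000000 − 17/400·(0.969300))/(1+17/400) = 579/625 ≈ 0.926400

1 1 9693/10000
2 2 579/625
DF(2y) = 579/625 ≈ 0.926400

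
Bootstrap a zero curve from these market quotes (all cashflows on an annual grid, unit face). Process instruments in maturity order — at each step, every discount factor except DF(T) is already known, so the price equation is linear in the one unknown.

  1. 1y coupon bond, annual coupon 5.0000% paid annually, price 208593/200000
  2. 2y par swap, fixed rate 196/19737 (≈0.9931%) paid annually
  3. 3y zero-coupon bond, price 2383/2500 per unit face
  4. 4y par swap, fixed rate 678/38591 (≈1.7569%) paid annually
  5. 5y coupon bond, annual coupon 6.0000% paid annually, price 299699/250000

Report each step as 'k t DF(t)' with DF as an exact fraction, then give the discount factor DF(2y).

step 1 [1y] bond c/1=1/20: DF=(208593/200000 − 1/20·(0))/(1+1/20) = 9933/10000 ≈ 0.993300
step 2 [2y] swap r/1=196/19737: DF=(1 − 196/19737·(0.993300))/(1+196/19737) = 2451/2500 ≈ 0.980400
step 3 [3y] zero: DF = P = 2383/2500 ≈ 0.953200
step 4 [4y] swap r/1=678/38591: DF=(1 − 678/38591·(0.993300+0.980400+0.953200))/(1+678/38591) = 4661/5000 ≈ 0.932200
step 5 [5y] bond c/1=3/50: DF=(299699/250000 − 3/50·(0.993300+0.980400+0.953200+0.932200))/(1+3/50) = 73/80 ≈ 0.912500

1 1 9933/10000
2 2 2451/2500
3 3 2383/2500
4 4 4661/5000
5 5 73/80
DF(2y) = 2451/2500 ≈ 0.980400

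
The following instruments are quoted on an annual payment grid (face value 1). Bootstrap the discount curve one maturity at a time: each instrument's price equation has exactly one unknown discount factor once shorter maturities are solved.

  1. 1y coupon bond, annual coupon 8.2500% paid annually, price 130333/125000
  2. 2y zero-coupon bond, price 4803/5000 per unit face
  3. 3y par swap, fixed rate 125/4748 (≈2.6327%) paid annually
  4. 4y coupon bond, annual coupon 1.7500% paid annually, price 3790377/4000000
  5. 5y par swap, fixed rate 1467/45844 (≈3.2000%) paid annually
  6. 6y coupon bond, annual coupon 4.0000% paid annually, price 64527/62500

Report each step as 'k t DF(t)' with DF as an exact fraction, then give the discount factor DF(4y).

step 1 [1y] bond c/1=33/400: DF=(130333/125000 − 33/400·(0))/(1+33/400) = 602/625 ≈ 0.963200
step 2 [2y] zero: DF = P = 4803/5000 ≈ 0.960600
step 3 [3y] swap r/1=125/4748: DF=(1 − 125/4748·(0.963200+0.960600))/(1+125/4748) = 37/40 ≈ 0.925000
step 4 [4y] bond c/1=7/400: DF=(3790377/4000000 − 7/400·(0.963200+0.960600+0.925000))/(1+7/400) = 8823/10000 ≈ 0.882300
step 5 [5y] swap r/1=1467/45844: DF=(1 − 1467/45844·(0.963200+0.960600+0.925000+0.882300))/(1+1467/45844) = 8533/10000 ≈ 0.853300
step 6 [6y] bond c/1=1/25: DF=(64527/62500 − 1/25·(0.963200+0.960600+0.925000+0.882300+0.853300))/(1+1/25) = 2041/2500 ≈ 0.816400

1 1 602/625
2 2 4803/5000
3 3 37/40
4 4 8823/10000
5 5 8533/10000
6 6 2041/2500
DF(4y) = 8823/10000 ≈ 0.882300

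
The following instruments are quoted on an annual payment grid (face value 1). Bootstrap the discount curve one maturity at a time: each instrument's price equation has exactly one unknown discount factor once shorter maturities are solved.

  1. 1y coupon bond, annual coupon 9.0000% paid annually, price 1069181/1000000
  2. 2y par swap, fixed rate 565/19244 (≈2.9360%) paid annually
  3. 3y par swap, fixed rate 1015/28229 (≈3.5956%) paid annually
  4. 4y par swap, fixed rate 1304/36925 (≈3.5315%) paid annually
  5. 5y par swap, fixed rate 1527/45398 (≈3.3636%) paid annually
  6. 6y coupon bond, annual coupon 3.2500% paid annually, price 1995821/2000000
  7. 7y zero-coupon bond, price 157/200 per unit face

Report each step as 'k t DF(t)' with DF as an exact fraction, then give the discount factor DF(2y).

step 1 [1y] bond c/1=9/100: DF=(1069181/1000000 − 9/100·(0))/(1+9/100) = 9809/10000 ≈ 0.980900
step 2 [2y] swap r/1=565/19244: DF=(1 − 565/19244·(0.980900))/(1+565/19244) = 1887/2000 ≈ 0.943500
step 3 [3y] swap r/1=1015/28229: DF=(1 − 1015/28229·(0.980900+0.943500))/(1+1015/28229) = 1797/2000 ≈ 0.898500
step 4 [4y] swap r/1=1304/36925: DF=(1 − 1304/36925·(0.980900+0.943500+0.898500))/(1+1304/36925) = 1087/1250 ≈ 0.869600
step 5 [5y] swap r/1=1527/45398: DF=(1 − 1527/45398·(0.980900+0.943500+0.898500+0.869600))/(1+1527/45398) = 8473/10000 ≈ 0.847300
step 6 [6y] bond c/1=13/400: DF=(1995821/2000000 − 13/400·(0.980900+0.943500+0.898500+0.869600+0.847300))/(1+13/400) = 2059/2500 ≈ 0.823600
step 7 [7y] zero: DF = P = 157/200 ≈ 0.785000

1 1 9809/10000
2 2 1887/2000
3 3 1797/2000
4 4 1087/1250
5 5 8473/10000
6 6 2059/2500
7 7 157/200
DF(2y) = 1887/2000 ≈ 0.943500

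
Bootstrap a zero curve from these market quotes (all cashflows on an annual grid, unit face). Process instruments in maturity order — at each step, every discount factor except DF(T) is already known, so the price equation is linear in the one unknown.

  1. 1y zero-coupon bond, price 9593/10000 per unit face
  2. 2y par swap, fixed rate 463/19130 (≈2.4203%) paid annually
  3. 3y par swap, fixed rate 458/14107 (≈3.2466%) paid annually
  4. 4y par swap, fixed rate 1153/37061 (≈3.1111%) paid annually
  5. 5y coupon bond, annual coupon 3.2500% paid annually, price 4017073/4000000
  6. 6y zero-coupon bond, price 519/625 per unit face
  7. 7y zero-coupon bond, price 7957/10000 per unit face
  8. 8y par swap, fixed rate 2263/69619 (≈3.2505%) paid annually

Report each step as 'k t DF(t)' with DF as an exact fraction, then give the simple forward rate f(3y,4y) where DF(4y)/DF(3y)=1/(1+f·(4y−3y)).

step 1 [1y] zero: DF = P = 9593/10000 ≈ 0.959300
step 2 [2y] swap r/1=463/19130: DF=(1 − 463/19130·(0.959300))/(1+463/19130) = 9537/10000 ≈ 0.953700
step 3 [3y] swap r/1=458/14107: DF=(1 − 458/14107·(0.959300+0.953700))/(1+458/14107) = 2271/2500 ≈ 0.908400
step 4 [4y] swap r/1=1153/37061: DF=(1 − 1153/37061·(0.959300+0.953700+0.908400))/(1+1153/37061) = 8847/10000 ≈ 0.884700
step 5 [5y] bond c/1=13/400: DF=(4017073/4000000 − 13/400·(0.959300+0.953700+0.908400+0.884700))/(1+13/400) = 107/125 ≈ 0.856000
step 6 [6y] zero: DF = P = 519/625 ≈ 0.830400
step 7 [7y] zero: DF = P = 7957/10000 ≈ 0.795700
step 8 [8y] swap r/1=2263/69619: DF=(1 − 2263/69619·(0.959300+0.953700+0.908400+0.884700+0.856000+0.830400+0.795700))/(1+2263/69619) = 7737/10000 ≈ 0.773700

1 1 9593/10000
2 2 9537/10000
3 3 2271/2500
4 4 8847/10000
5 5 107/125
6 6 519/625
7 7 7957/10000
8 8 7737/10000
f(3y,4y) = ((2271/2500)/(8847/10000) − 1)/(1) = 79/2949 ≈ 2.6789%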